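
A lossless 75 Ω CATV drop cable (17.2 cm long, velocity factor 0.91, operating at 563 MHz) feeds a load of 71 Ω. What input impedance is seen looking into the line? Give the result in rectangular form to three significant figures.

λ = v/f = 0.91·c / 563 MHz = 0.485 m
βl = 2π·l/λ = 2π × 0.355 = 128°
tan(βl) = tan(128°) = -1.29
Z_in = Z_0·(Z_L + jZ_0·tanβl)/(Z_0 + jZ_L·tanβl)
     = 75·(71 − j97.1)/(75 − j91.9)

Z_in ≈ 75.9 − j4.03 Ω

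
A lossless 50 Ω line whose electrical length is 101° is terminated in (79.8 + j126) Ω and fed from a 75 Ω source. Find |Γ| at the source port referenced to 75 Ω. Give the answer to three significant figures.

|Γ| ≈ 0.8

tan(βl) = -5.14
Z_in = Z_0·(Z_L + jZ_0·tanβl)/(Z_0 + jZ_L·tanβl) = 8.35 − j4.49 Ω
Γ_s = (Z_in − Z_s)/(Z_in + Z_s) = (-66.6 − j4.49)/(83.4 − j4.49), |Γ_s| = 0.8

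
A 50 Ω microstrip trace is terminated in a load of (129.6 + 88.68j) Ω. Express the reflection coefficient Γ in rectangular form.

Γ = (Z_L − Z_0)/(Z_L + Z_0) = (79.6 + j88.68)/(179.6 + j88.68)

Γ ≈ 0.552 + j0.221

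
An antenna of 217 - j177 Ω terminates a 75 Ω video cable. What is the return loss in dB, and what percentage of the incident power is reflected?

Γ = (142 − j177)/(292 − j177), |Γ| = 0.665
RL = −20·log₁₀(0.665) = 3.55 dB
P_refl/P_inc = |Γ|² = 0.442

RL ≈ 3.55 dB; 44.2% of incident power reflected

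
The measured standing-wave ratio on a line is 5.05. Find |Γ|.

|Γ| ≈ 0.669

|Γ| = (S − 1)/(S + 1) = (5.05 − 1)/(5.05 + 1) = 4.05/6.05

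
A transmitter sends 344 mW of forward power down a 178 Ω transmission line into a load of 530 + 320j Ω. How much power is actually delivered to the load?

P_delivered ≈ 215 mW

|Γ| = |(352 + j320)/(708 + j320)| = 0.612
|Γ|² = 0.375
P_refl = |Γ|²·P_inc = 129 mW, P_del = (1 − |Γ|²)·P_inc = 215 mW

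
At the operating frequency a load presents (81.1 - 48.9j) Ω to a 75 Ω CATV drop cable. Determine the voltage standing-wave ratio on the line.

Γ = (Z_L − Z_0)/(Z_L + Z_0) = (6.1 − j48.9)/(156.1 − j48.9)
|Γ| = 49.3/164 = 0.301
VSWR = (1 + |Γ|)/(1 − |Γ|) = 1.3/0.699

VSWR ≈ 1.86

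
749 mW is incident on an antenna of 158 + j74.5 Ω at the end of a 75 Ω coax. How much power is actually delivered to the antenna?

|Γ| = |(83 + j74.5)/(233 + j74.5)| = 0.456
|Γ|² = 0.208
P_refl = |Γ|²·P_inc = 156 mW, P_del = (1 − |Γ|²)·P_inc = 593 mW

P_delivered ≈ 593 mW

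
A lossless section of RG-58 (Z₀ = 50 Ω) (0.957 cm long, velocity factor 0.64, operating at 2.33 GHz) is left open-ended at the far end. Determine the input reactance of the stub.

λ = v/f = 0.64·c / 2.33 GHz = 0.0824 m
βl = 2π·l/λ = 2π × 0.116 = 41.8°
tan(βl) = 0.894
For an open-ended stub, Z_in = −jZ_0·cot(βl) = −jZ_0/tan(βl)

X_in ≈ -55.9 Ω (capacitive)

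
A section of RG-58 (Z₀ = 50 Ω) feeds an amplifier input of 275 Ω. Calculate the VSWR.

VSWR ≈ 5.5

Γ = (275 − 50)/(275 + 50) = 0.692
VSWR = (1 + 0.692)/(1 − 0.692)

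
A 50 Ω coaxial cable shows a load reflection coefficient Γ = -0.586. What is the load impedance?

Z_L ≈ 13.1 Ω

Z_L = Z_0·(1 + Γ)/(1 − Γ) = 50·(0.414)/(1.59)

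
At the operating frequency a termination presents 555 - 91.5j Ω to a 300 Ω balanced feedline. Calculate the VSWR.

VSWR ≈ 1.92

Γ = (Z_L − Z_0)/(Z_L + Z_0) = (255 − j91.5)/(855 − j91.5)
|Γ| = 271/860 = 0.315
VSWR = (1 + |Γ|)/(1 − |Γ|) = 1.32/0.685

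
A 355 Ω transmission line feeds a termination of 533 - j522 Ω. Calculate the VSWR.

VSWR ≈ 3.3

Γ = (Z_L − Z_0)/(Z_L + Z_0) = (178 − j522)/(888 − j522)
|Γ| = 552/1030 = 0.535
VSWR = (1 + |Γ|)/(1 − |Γ|) = 1.54/0.465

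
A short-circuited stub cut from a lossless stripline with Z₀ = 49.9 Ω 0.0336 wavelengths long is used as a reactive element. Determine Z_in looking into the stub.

Z_in ≈ +j10.7 Ω

βl = 2π × 0.0336 = 12.1°
tan(βl) = 0.214
For a short-circuited stub, Z_in = jZ_0·tan(βl)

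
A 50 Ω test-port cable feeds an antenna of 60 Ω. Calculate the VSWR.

VSWR ≈ 1.2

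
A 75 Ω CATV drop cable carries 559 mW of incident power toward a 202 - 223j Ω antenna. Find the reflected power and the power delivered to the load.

|Γ| = |(127 − j223)/(277 − j223)| = 0.722
|Γ|² = 0.521
P_refl = |Γ|²·P_inc = 291 mW, P_del = (1 − |Γ|²)·P_inc = 268 mW

P_reflected ≈ 291 mW; P_delivered ≈ 268 mW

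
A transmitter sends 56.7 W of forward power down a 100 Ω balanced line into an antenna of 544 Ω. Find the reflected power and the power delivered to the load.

Γ = (544 − 100)/(544 + 100) = 0.689
|Γ|² = 0.475
P_refl = |Γ|²·P_inc = 27 W, P_del = (1 − |Γ|²)·P_inc = 29.7 W

P_reflected ≈ 27 W; P_delivered ≈ 29.7 W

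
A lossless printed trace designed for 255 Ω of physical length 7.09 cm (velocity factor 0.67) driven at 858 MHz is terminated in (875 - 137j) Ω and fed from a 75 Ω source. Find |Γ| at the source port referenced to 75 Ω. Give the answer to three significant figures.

λ = v/f = 0.67·c / 858 MHz = 0.234 m
βl = 2π·l/λ = 2π × 0.303 = 109°
tan(βl) = -2.91
Z_in = Z_0·(Z_L + jZ_0·tanβl)/(Z_0 + jZ_L·tanβl) = 82.8 + j92.2 Ω
Γ_s = (Z_in − Z_s)/(Z_in + Z_s) = (7.81 + j92.2)/(158 + j92.2), |Γ_s| = 0.506

|Γ| ≈ 0.506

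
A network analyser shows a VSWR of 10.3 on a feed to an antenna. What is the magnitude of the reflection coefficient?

|Γ| = (S − 1)/(S + 1) = (10.3 − 1)/(10.3 + 1) = 9.3/11.3

|Γ| ≈ 0.823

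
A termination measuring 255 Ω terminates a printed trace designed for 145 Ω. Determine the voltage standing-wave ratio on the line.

VSWR ≈ 1.76

Γ = (255 − 145)/(255 + 145) = 0.275
VSWR = (1 + 0.275)/(1 − 0.275)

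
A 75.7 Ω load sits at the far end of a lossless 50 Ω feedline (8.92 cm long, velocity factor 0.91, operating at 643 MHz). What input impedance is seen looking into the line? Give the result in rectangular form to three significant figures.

λ = v/f = 0.91·c / 643 MHz = 0.425 m
βl = 2π·l/λ = 2π × 0.21 = 75.6°
tan(βl) = tan(75.6°) = 3.9
Z_in = Z_0·(Z_L + jZ_0·tanβl)/(Z_0 + jZ_L·tanβl)
     = 50·(75.7 + j195)/(50 + j296)

Z_in ≈ 34.2 − j7.02 Ω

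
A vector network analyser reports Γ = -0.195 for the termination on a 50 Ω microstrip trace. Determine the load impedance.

Z_L = Z_0·(1 + Γ)/(1 − Γ) = 50·(0.805)/(1.2)

Z_L ≈ 33.7 Ω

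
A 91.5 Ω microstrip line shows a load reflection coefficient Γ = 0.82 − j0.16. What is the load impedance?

Z_L = Z_0·(1 + Γ)/(1 − Γ) = 91.5·(1.82 − j0.16)/(0.18 + j0.16)

Z_L ≈ 476 − j505 Ω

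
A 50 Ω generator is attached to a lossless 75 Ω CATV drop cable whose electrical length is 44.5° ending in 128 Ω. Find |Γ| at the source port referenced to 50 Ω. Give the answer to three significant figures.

|Γ| ≈ 0.331

tan(βl) = 0.983
Z_in = Z_0·(Z_L + jZ_0·tanβl)/(Z_0 + jZ_L·tanβl) = 66 − j37 Ω
Γ_s = (Z_in − Z_s)/(Z_in + Z_s) = (16 − j37)/(116 − j37), |Γ_s| = 0.331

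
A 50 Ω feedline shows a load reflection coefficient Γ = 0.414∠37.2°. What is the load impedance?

Z_L = Z_0·(1 + Γ)/(1 − Γ) = 50·(1.33 + j0.25)/(0.67 − j0.25)

Z_L ≈ 80.9 + j48.9 Ω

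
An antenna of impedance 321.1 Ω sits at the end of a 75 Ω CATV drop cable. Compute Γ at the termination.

Γ = 0.621

Γ = (Z_L − Z_0)/(Z_L + Z_0) = (321.1 − 75)/(321.1 + 75) = 246.1/396.1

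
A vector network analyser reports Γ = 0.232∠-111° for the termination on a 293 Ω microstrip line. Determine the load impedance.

Z_L ≈ 227 − j104 Ω

Z_L = Z_0·(1 + Γ)/(1 − Γ) = 293·(0.917 − j0.217)/(1.08 + j0.217)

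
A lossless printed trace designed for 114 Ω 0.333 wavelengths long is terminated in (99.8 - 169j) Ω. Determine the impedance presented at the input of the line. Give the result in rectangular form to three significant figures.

βl = 2π × 0.333 = 120°
tan(βl) = tan(120°) = -1.74
Z_in = Z_0·(Z_L + jZ_0·tanβl)/(Z_0 + jZ_L·tanβl)
     = 114·(99.8 − j367)/(-180 − j174)

Z_in ≈ 83.5 + j152 Ω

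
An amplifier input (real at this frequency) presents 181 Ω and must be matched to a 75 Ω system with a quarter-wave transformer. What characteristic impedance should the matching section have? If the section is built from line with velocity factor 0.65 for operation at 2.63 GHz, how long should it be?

Z_qwt ≈ 117 Ω; length ≈ 1.85 cm

Z_qwt = √(Z_0·R_L) = √(75 × 181) = √13580
λ = 0.65·c/f = 0.0741 m, so l = λ/4 = 0.0185 m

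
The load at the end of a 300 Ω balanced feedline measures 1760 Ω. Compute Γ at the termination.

Γ = 0.709

Γ = (Z_L − Z_0)/(Z_L + Z_0) = (1760 − 300)/(1760 + 300) = 1460/2060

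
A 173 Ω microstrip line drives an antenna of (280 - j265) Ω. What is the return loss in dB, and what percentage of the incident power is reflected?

Γ = (107 − j265)/(453 − j265), |Γ| = 0.545
RL = −20·log₁₀(0.545) = 5.28 dB
P_refl/P_inc = |Γ|² = 0.297

RL ≈ 5.28 dB; 29.7% of incident power reflected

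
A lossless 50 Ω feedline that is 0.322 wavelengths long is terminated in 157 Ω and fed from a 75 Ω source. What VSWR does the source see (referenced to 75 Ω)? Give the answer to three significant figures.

VSWR ≈ 4.24

βl = 2π × 0.322 = 116°
tan(βl) = -2.06
Z_in = Z_0·(Z_L + jZ_0·tanβl)/(Z_0 + jZ_L·tanβl) = 19.2 + j21.3 Ω
Γ_s = (Z_in − Z_s)/(Z_in + Z_s) = (-55.8 + j21.3)/(94.2 + j21.3), |Γ_s| = 0.618
VSWR = (1 + |Γ_s|)/(1 − |Γ_s|)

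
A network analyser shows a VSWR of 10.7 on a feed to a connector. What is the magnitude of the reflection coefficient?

|Γ| ≈ 0.829

|Γ| = (S − 1)/(S + 1) = (10.7 − 1)/(10.7 + 1) = 9.7/11.7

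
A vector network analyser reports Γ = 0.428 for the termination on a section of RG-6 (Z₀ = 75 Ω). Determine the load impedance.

Z_L = Z_0·(1 + Γ)/(1 − Γ) = 75·(1.43)/(0.572)

Z_L ≈ 187 Ω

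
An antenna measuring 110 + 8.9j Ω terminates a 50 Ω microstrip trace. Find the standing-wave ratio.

Γ = (Z_L − Z_0)/(Z_L + Z_0) = (60 + j8.9)/(160 + j8.9)
|Γ| = 60.7/160 = 0.379
VSWR = (1 + |Γ|)/(1 − |Γ|) = 1.38/0.621

VSWR ≈ 2.22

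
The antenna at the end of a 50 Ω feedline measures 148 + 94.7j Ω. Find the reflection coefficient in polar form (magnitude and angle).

Γ = (Z_L − Z_0)/(Z_L + Z_0) = (98 + j94.7)/(198 + j94.7)
|Γ| = 136/219 = 0.621

Γ ≈ 0.621 ∠ 18.5°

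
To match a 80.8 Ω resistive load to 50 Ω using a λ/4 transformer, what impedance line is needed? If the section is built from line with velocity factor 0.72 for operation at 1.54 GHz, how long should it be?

Z_qwt = √(Z_0·R_L) = √(50 × 80.8) = √4040
λ = 0.72·c/f = 0.14 m, so l = λ/4 = 0.0351 m

Z_qwt ≈ 63.6 Ω; length ≈ 3.51 cm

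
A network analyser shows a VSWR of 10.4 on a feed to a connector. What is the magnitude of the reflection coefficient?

|Γ| ≈ 0.825

|Γ| = (S − 1)/(S + 1) = (10.4 − 1)/(10.4 + 1) = 9.4/11.4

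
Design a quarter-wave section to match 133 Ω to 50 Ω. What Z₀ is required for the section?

Z_qwt = √(Z_0·R_L) = √(50 × 133) = √6650

Z_qwt ≈ 81.5 Ω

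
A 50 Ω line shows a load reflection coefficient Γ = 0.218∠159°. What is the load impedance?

Z_L ≈ 32.7 + j5.37 Ω

Z_L = Z_0·(1 + Γ)/(1 − Γ) = 50·(0.796 + j0.0781)/(1.2 − j0.0781)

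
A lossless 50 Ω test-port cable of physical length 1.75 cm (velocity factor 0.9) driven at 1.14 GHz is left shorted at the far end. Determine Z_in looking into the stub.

λ = v/f = 0.9·c / 1.14 GHz = 0.237 m
βl = 2π·l/λ = 2π × 0.0739 = 26.6°
tan(βl) = 0.501
For a shorted stub, Z_in = jZ_0·tan(βl)

Z_in ≈ +j25 Ω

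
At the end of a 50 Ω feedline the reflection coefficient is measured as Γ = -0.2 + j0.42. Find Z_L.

Z_L ≈ 24.2 + j26 Ω

Z_L = Z_0·(1 + Γ)/(1 − Γ) = 50·(0.8 + j0.42)/(1.2 − j0.42)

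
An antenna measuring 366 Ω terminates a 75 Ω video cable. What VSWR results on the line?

VSWR ≈ 4.88

Γ = (366 − 75)/(366 + 75) = 0.66
VSWR = (1 + 0.66)/(1 − 0.66)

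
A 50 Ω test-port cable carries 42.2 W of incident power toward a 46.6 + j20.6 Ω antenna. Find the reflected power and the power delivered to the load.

P_reflected ≈ 1.89 W; P_delivered ≈ 40.3 W

|Γ| = |(-3.4 + j20.6)/(96.6 + j20.6)| = 0.211
|Γ|² = 0.0447
P_refl = |Γ|²·P_inc = 1.89 W, P_del = (1 − |Γ|²)·P_inc = 40.3 W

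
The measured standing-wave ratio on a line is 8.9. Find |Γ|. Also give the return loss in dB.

|Γ| = (S − 1)/(S + 1) = (8.9 − 1)/(8.9 + 1) = 7.9/9.9
RL = −20·log₁₀|Γ| = −20·log₁₀(0.798)

|Γ| ≈ 0.798; return loss ≈ 1.96 dB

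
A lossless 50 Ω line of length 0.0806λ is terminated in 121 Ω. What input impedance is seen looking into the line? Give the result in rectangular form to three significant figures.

βl = 2π × 0.0806 = 29°
tan(βl) = tan(29°) = 0.555
Z_in = Z_0·(Z_L + jZ_0·tanβl)/(Z_0 + jZ_L·tanβl)
     = 50·(121 + j27.7)/(50 + j67.1)

Z_in ≈ 56.5 − j48.1 Ω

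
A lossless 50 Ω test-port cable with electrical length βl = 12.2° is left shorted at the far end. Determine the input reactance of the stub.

tan(βl) = 0.216
For a shorted stub, Z_in = jZ_0·tan(βl)

X_in ≈ 10.8 Ω (inductive)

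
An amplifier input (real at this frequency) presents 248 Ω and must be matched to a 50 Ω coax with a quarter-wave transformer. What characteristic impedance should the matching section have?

Z_qwt ≈ 111 Ω

Z_qwt = √(Z_0·R_L) = √(50 × 248) = √12400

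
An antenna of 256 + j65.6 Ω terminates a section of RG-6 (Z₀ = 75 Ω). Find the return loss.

Γ = (181 + j65.6)/(331 + j65.6), |Γ| = 0.571
RL = −20·log₁₀|Γ| = −20·log₁₀(0.571)

RL ≈ 4.87 dB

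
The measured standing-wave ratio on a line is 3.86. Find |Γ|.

|Γ| ≈ 0.588

|Γ| = (S − 1)/(S + 1) = (3.86 − 1)/(3.86 + 1) = 2.86/4.86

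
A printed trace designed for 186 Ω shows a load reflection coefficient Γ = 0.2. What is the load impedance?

Z_L = Z_0·(1 + Γ)/(1 − Γ) = 186·(1.2)/(0.8)

Z_L ≈ 279 Ω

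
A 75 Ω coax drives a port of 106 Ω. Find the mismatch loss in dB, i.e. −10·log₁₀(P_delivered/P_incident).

Γ = (106 − 75)/(106 + 75) = 0.171
|Γ|² = 0.0293, so P_del/P_inc = 1 − |Γ|² = 0.971
ML = −10·log₁₀(1 − |Γ|²)

mismatch loss ≈ 0.129 dB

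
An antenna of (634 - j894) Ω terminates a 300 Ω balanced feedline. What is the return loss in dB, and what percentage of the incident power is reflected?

RL ≈ 2.64 dB; 54.5% of incident power reflected

Γ = (334 − j894)/(934 − j894), |Γ| = 0.738
RL = −20·log₁₀(0.738) = 2.64 dB
P_refl/P_inc = |Γ|² = 0.545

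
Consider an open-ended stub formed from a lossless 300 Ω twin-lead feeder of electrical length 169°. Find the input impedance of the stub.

Z_in ≈ +j1540 Ω

tan(βl) = -0.194
For an open-ended stub, Z_in = −jZ_0·cot(βl) = −jZ_0/tan(βl)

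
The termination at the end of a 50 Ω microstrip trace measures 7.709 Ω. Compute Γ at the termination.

Γ = -0.733

Γ = (Z_L − Z_0)/(Z_L + Z_0) = (7.709 − 50)/(7.709 + 50) = -42.29/57.71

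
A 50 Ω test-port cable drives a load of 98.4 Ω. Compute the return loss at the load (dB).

RL ≈ 9.73 dB

Γ = (98.4 − 50)/(98.4 + 50) = 0.326
RL = −20·log₁₀|Γ| = −20·log₁₀(0.326)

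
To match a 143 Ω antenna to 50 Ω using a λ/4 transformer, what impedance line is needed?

Z_qwt = √(Z_0·R_L) = √(50 × 143) = √7150

Z_qwt ≈ 84.6 Ω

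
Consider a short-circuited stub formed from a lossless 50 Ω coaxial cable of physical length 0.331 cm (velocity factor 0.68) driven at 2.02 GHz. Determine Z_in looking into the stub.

λ = v/f = 0.68·c / 2.02 GHz = 0.101 m
βl = 2π·l/λ = 2π × 0.0328 = 11.8°
tan(βl) = 0.209
For a short-circuited stub, Z_in = jZ_0·tan(βl)

Z_in ≈ +j10.4 Ω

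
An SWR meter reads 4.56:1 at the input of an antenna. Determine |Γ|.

|Γ| ≈ 0.64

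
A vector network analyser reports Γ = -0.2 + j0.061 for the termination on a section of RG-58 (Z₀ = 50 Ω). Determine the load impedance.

Z_L = Z_0·(1 + Γ)/(1 − Γ) = 50·(0.8 + j0.061)/(1.2 − j0.061)

Z_L ≈ 33.1 + j4.23 Ω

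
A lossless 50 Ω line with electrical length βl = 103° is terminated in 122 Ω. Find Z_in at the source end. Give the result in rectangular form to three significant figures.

Z_in ≈ 21.4 + j9.52 Ω

tan(βl) = tan(103°) = -4.33
Z_in = Z_0·(Z_L + jZ_0·tanβl)/(Z_0 + jZ_L·tanβl)
     = 50·(122 − j217)/(50 − j528)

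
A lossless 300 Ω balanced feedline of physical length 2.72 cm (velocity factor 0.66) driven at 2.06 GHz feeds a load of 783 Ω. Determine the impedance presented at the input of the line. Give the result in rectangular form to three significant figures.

Z_in ≈ 119 + j53.5 Ω

λ = v/f = 0.66·c / 2.06 GHz = 0.0961 m
βl = 2π·l/λ = 2π × 0.283 = 102°
tan(βl) = tan(102°) = -4.76
Z_in = Z_0·(Z_L + jZ_0·tanβl)/(Z_0 + jZ_L·tanβl)
     = 300·(783 − j1430)/(300 − j3720)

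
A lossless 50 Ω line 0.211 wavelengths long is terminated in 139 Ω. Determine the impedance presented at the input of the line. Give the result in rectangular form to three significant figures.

Z_in ≈ 19 − j10.8 Ω

βl = 2π × 0.211 = 76°
tan(βl) = tan(76°) = 4
Z_in = Z_0·(Z_L + jZ_0·tanβl)/(Z_0 + jZ_L·tanβl)
     = 50·(139 + j200)/(50 + j556)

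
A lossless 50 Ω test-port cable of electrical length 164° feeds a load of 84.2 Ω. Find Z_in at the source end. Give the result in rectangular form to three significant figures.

Z_in ≈ 73.9 + j21.3 Ω

tan(βl) = tan(164°) = -0.287
Z_in = Z_0·(Z_L + jZ_0·tanβl)/(Z_0 + jZ_L·tanβl)
     = 50·(84.2 − j14.3)/(50 − j24.1)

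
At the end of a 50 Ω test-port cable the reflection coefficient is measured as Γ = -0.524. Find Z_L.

Z_L = Z_0·(1 + Γ)/(1 − Γ) = 50·(0.476)/(1.52)

Z_L ≈ 15.6 Ω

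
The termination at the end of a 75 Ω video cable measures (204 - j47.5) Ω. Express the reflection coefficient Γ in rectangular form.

Γ ≈ 0.478 − j0.089

Γ = (Z_L − Z_0)/(Z_L + Z_0) = (129 − j47.5)/(279 − j47.5)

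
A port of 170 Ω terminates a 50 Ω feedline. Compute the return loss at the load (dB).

RL ≈ 5.26 dB

Γ = (170 − 50)/(170 + 50) = 0.545
RL = −20·log₁₀|Γ| = −20·log₁₀(0.545)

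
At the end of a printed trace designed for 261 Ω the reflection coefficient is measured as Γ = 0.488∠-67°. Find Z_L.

Z_L = Z_0·(1 + Γ)/(1 − Γ) = 261·(1.19 − j0.449)/(0.809 + j0.449)

Z_L ≈ 232 − j274 Ω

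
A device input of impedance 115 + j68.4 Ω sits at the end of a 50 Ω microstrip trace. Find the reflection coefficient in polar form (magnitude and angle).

Γ = (Z_L − Z_0)/(Z_L + Z_0) = (65 + j68.4)/(165 + j68.4)
|Γ| = 94.4/179 = 0.528

Γ ≈ 0.528 ∠ 23.9°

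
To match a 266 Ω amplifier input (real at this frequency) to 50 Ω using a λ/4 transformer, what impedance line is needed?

Z_qwt = √(Z_0·R_L) = √(50 × 266) = √13300

Z_qwt ≈ 115 Ω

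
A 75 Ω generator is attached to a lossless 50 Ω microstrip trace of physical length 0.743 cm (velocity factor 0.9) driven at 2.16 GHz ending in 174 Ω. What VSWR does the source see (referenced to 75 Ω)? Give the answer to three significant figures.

VSWR ≈ 2.74

λ = v/f = 0.9·c / 2.16 GHz = 0.125 m
βl = 2π·l/λ = 2π × 0.0594 = 21.4°
tan(βl) = 0.392
Z_in = Z_0·(Z_L + jZ_0·tanβl)/(Z_0 + jZ_L·tanβl) = 70.2 − j76.1 Ω
Γ_s = (Z_in − Z_s)/(Z_in + Z_s) = (-4.81 − j76.1)/(145 − j76.1), |Γ_s| = 0.465
VSWR = (1 + |Γ_s|)/(1 − |Γ_s|)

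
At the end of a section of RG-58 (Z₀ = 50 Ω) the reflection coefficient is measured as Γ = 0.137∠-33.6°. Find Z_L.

Z_L = Z_0·(1 + Γ)/(1 − Γ) = 50·(1.11 − j0.0758)/(0.886 + j0.0758)

Z_L ≈ 62.1 − j9.59 Ω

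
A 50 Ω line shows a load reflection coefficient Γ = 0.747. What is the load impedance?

Z_L = Z_0·(1 + Γ)/(1 − Γ) = 50·(1.75)/(0.253)

Z_L ≈ 345 Ω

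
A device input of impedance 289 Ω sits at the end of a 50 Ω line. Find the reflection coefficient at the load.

Γ = 0.705

Γ = (Z_L − Z_0)/(Z_L + Z_0) = (289 − 50)/(289 + 50) = 239/339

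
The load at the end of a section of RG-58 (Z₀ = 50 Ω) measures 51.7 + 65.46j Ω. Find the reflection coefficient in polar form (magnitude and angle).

Γ = (Z_L − Z_0)/(Z_L + Z_0) = (1.7 + j65.46)/(101.7 + j65.46)
|Γ| = 65.5/121 = 0.541

Γ ≈ 0.541 ∠ 55.7°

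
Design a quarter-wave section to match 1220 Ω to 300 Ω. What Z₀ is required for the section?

Z_qwt ≈ 605 Ω

Z_qwt = √(Z_0·R_L) = √(300 × 1220) = √366000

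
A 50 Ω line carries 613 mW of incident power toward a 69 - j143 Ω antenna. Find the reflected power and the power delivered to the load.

|Γ| = |(19 − j143)/(119 − j143)| = 0.775
|Γ|² = 0.601
P_refl = |Γ|²·P_inc = 369 mW, P_del = (1 − |Γ|²)·P_inc = 244 mW

P_reflected ≈ 369 mW; P_delivered ≈ 244 mW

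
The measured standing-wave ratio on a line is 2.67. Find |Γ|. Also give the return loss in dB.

|Γ| = (S − 1)/(S + 1) = (2.67 − 1)/(2.67 + 1) = 1.67/3.67
RL = −20·log₁₀|Γ| = −20·log₁₀(0.455)

|Γ| ≈ 0.455; return loss ≈ 6.84 dB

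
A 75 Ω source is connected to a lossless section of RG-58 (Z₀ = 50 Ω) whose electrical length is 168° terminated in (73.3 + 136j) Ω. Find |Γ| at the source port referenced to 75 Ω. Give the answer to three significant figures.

tan(βl) = -0.213
Z_in = Z_0·(Z_L + jZ_0·tanβl)/(Z_0 + jZ_L·tanβl) = 29.6 + j85.3 Ω
Γ_s = (Z_in − Z_s)/(Z_in + Z_s) = (-45.4 + j85.3)/(105 + j85.3), |Γ_s| = 0.716

|Γ| ≈ 0.716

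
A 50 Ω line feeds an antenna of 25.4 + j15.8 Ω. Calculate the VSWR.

Γ = (Z_L − Z_0)/(Z_L + Z_0) = (-24.6 + j15.8)/(75.4 + j15.8)
|Γ| = 29.2/77 = 0.38
VSWR = (1 + |Γ|)/(1 − |Γ|) = 1.38/0.62

VSWR ≈ 2.22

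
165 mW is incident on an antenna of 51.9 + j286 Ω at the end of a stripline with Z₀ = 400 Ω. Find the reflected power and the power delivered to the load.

|Γ| = |(-348.1 + j286)/(451.9 + j286)| = 0.842
|Γ|² = 0.71
P_refl = |Γ|²·P_inc = 117 mW, P_del = (1 − |Γ|²)·P_inc = 47.9 mW

P_reflected ≈ 117 mW; P_delivered ≈ 47.9 mW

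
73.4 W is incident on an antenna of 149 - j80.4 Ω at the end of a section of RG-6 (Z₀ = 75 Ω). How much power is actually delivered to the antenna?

|Γ| = |(74 − j80.4)/(224 − j80.4)| = 0.459
|Γ|² = 0.211
P_refl = |Γ|²·P_inc = 15.5 W, P_del = (1 − |Γ|²)·P_inc = 57.9 W

P_delivered ≈ 57.9 W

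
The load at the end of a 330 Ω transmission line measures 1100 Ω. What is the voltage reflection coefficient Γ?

Γ = (Z_L − Z_0)/(Z_L + Z_0) = (1100 − 330)/(1100 + 330) = 770/1430

Γ = 0.538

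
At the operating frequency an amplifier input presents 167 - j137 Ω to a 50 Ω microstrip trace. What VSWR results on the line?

Γ = (Z_L − Z_0)/(Z_L + Z_0) = (117 − j137)/(217 − j137)
|Γ| = 180/257 = 0.702
VSWR = (1 + |Γ|)/(1 − |Γ|) = 1.7/0.298

VSWR ≈ 5.71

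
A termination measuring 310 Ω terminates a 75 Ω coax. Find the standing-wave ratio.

VSWR ≈ 4.13

For a purely resistive load, VSWR = R_L/Z_0 or Z_0/R_L (whichever > 1) = 310/75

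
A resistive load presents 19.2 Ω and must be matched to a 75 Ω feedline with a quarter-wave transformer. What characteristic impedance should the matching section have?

Z_qwt ≈ 37.9 Ω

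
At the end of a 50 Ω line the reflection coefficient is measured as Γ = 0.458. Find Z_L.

Z_L = Z_0·(1 + Γ)/(1 − Γ) = 50·(1.46)/(0.542)

Z_L ≈ 135 Ω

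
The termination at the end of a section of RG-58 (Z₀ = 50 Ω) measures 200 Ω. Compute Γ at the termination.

Γ = 0.6

Γ = (Z_L − Z_0)/(Z_L + Z_0) = (200 − 50)/(200 + 50) = 150/250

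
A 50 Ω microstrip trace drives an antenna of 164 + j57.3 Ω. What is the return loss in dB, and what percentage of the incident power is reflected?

RL ≈ 4.79 dB; 33.2% of incident power reflected

Γ = (114 + j57.3)/(214 + j57.3), |Γ| = 0.576
RL = −20·log₁₀(0.576) = 4.79 dB
P_refl/P_inc = |Γ|² = 0.332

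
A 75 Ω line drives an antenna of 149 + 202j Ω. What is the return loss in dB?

RL ≈ 2.94 dB

Γ = (74 + j202)/(224 + j202), |Γ| = 0.713
RL = −20·log₁₀|Γ| = −20·log₁₀(0.713)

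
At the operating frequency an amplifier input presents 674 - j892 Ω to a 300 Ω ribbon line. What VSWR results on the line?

VSWR ≈ 6.47

Γ = (Z_L − Z_0)/(Z_L + Z_0) = (374 − j892)/(974 − j892)
|Γ| = 967/1320 = 0.732
VSWR = (1 + |Γ|)/(1 − |Γ|) = 1.73/0.268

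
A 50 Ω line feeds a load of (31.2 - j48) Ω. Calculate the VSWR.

VSWR ≈ 3.41

Γ = (Z_L − Z_0)/(Z_L + Z_0) = (-18.8 − j48)/(81.2 − j48)
|Γ| = 51.6/94.3 = 0.547
VSWR = (1 + |Γ|)/(1 − |Γ|) = 1.55/0.453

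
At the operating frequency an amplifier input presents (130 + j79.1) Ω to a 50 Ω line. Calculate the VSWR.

VSWR ≈ 3.68

Γ = (Z_L − Z_0)/(Z_L + Z_0) = (80 + j79.1)/(180 + j79.1)
|Γ| = 113/197 = 0.572
VSWR = (1 + |Γ|)/(1 − |Γ|) = 1.57/0.428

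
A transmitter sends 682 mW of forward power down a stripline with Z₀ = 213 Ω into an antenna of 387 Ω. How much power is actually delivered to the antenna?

P_delivered ≈ 625 mW

Γ = (387 − 213)/(387 + 213) = 0.29
|Γ|² = 0.0841
P_refl = |Γ|²·P_inc = 57.4 mW, P_del = (1 − |Γ|²)·P_inc = 625 mW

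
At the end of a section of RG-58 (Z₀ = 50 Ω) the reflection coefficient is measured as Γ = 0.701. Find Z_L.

Z_L = Z_0·(1 + Γ)/(1 − Γ) = 50·(1.7)/(0.299)

Z_L ≈ 284 Ω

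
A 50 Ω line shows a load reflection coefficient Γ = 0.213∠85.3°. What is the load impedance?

Z_L ≈ 47.2 + j21 Ω

Z_L = Z_0·(1 + Γ)/(1 − Γ) = 50·(1.02 + j0.212)/(0.983 − j0.212)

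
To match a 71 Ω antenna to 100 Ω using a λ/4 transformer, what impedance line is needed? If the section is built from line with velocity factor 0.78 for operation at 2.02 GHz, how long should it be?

Z_qwt ≈ 84.3 Ω; length ≈ 2.9 cm

Z_qwt = √(Z_0·R_L) = √(100 × 71) = √7100
λ = 0.78·c/f = 0.116 m, so l = λ/4 = 0.029 m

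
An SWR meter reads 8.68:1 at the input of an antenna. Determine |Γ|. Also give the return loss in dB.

|Γ| ≈ 0.793; return loss ≈ 2.01 dB

|Γ| = (S − 1)/(S + 1) = (8.68 − 1)/(8.68 + 1) = 7.68/9.68
RL = −20·log₁₀|Γ| = −20·log₁₀(0.793)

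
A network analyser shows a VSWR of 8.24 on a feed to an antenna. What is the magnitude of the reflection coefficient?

|Γ| = (S − 1)/(S + 1) = (8.24 − 1)/(8.24 + 1) = 7.24/9.24

|Γ| ≈ 0.784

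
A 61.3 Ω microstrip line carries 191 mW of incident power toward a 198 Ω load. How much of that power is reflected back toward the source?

Γ = (198 − 61.3)/(198 + 61.3) = 0.527
|Γ|² = 0.278
P_refl = |Γ|²·P_inc = 53.1 mW, P_del = (1 − |Γ|²)·P_inc = 138 mW

P_reflected ≈ 53.1 mW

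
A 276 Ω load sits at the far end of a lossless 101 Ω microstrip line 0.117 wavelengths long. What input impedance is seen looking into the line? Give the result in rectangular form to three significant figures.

βl = 2π × 0.117 = 42.1°
tan(βl) = tan(42.1°) = 0.904
Z_in = Z_0·(Z_L + jZ_0·tanβl)/(Z_0 + jZ_L·tanβl)
     = 101·(276 + j91.3)/(101 + j250)

Z_in ≈ 70.6 − j83.1 Ω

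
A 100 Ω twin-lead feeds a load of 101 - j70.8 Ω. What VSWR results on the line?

VSWR ≈ 2

Γ = (Z_L − Z_0)/(Z_L + Z_0) = (1 − j70.8)/(201 − j70.8)
|Γ| = 70.8/213 = 0.332
VSWR = (1 + |Γ|)/(1 − |Γ|) = 1.33/0.668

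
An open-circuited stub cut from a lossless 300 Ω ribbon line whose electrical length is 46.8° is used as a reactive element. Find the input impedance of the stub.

Z_in ≈ −j282 Ω

tan(βl) = 1.06
For an open-circuited stub, Z_in = −jZ_0·cot(βl) = −jZ_0/tan(βl)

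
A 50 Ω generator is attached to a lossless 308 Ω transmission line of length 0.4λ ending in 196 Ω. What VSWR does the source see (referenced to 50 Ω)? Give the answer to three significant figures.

βl = 2π × 0.4 = 144°
tan(βl) = -0.727
Z_in = Z_0·(Z_L + jZ_0·tanβl)/(Z_0 + jZ_L·tanβl) = 247 − j110 Ω
Γ_s = (Z_in − Z_s)/(Z_in + Z_s) = (197 − j110)/(297 − j110), |Γ_s| = 0.712
VSWR = (1 + |Γ_s|)/(1 − |Γ_s|)

VSWR ≈ 5.94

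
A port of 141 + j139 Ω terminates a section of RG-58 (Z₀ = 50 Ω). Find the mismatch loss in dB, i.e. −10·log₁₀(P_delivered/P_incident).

mismatch loss ≈ 2.96 dB

Γ = (91 + j139)/(191 + j139), |Γ| = 0.703
|Γ|² = 0.495, so P_del/P_inc = 1 − |Γ|² = 0.505
ML = −10·log₁₀(1 − |Γ|²)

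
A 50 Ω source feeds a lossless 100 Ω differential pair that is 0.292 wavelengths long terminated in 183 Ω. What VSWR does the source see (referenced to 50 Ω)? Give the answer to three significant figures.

VSWR ≈ 1.45

βl = 2π × 0.292 = 105°
tan(βl) = -3.7
Z_in = Z_0·(Z_L + jZ_0·tanβl)/(Z_0 + jZ_L·tanβl) = 57.4 + j18.5 Ω
Γ_s = (Z_in − Z_s)/(Z_in + Z_s) = (7.38 + j18.5)/(107 + j18.5), |Γ_s| = 0.183
VSWR = (1 + |Γ_s|)/(1 − |Γ_s|)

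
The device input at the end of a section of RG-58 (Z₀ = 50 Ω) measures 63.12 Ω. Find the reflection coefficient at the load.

Γ = 0.116

Γ = (Z_L − Z_0)/(Z_L + Z_0) = (63.12 − 50)/(63.12 + 50) = 13.12/113.1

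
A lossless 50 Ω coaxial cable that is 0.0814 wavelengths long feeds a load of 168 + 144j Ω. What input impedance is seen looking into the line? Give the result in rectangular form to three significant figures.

βl = 2π × 0.0814 = 29.3°
tan(βl) = tan(29.3°) = 0.561
Z_in = Z_0·(Z_L + jZ_0·tanβl)/(Z_0 + jZ_L·tanβl)
     = 50·(168 + j172)/(-30.8 + j94.3)

Z_in ≈ 56.1 − j107 Ω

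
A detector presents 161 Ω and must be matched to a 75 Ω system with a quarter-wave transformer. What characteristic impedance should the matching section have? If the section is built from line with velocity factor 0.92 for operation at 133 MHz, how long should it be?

Z_qwt = √(Z_0·R_L) = √(75 × 161) = √12080
λ = 0.92·c/f = 2.08 m, so l = λ/4 = 0.519 m

Z_qwt ≈ 110 Ω; length ≈ 51.9 cm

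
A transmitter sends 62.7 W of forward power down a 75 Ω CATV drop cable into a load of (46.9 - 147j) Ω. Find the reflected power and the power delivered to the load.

P_reflected ≈ 38.5 W; P_delivered ≈ 24.2 W

|Γ| = |(-28.1 − j147)/(121.9 − j147)| = 0.784
|Γ|² = 0.614
P_refl = |Γ|²·P_inc = 38.5 W, P_del = (1 − |Γ|²)·P_inc = 24.2 W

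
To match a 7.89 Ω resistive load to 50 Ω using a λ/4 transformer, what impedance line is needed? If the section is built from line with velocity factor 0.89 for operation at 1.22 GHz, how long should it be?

Z_qwt ≈ 19.9 Ω; length ≈ 5.47 cm

Z_qwt = √(Z_0·R_L) = √(50 × 7.89) = √394.5
λ = 0.89·c/f = 0.219 m, so l = λ/4 = 0.0547 m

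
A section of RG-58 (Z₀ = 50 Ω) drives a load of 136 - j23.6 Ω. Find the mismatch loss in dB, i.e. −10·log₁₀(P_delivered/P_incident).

mismatch loss ≈ 1.11 dB

Γ = (86 − j23.6)/(186 − j23.6), |Γ| = 0.476
|Γ|² = 0.226, so P_del/P_inc = 1 − |Γ|² = 0.774
ML = −10·log₁₀(1 − |Γ|²)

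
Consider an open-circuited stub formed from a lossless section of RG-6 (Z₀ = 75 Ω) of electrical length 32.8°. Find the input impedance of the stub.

Z_in ≈ −j116 Ω

tan(βl) = 0.644
For an open-circuited stub, Z_in = −jZ_0·cot(βl) = −jZ_0/tan(βl)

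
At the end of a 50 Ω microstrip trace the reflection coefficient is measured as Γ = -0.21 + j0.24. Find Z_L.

Z_L ≈ 29.5 + j15.8 Ω

Z_L = Z_0·(1 + Γ)/(1 − Γ) = 50·(0.79 + j0.24)/(1.21 − j0.24)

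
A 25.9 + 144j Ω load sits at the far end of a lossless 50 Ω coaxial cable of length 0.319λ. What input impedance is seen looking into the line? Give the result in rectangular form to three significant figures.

Z_in ≈ 2.75 + j5.41 Ω

βl = 2π × 0.319 = 115°
tan(βl) = tan(115°) = -2.16
Z_in = Z_0·(Z_L + jZ_0·tanβl)/(Z_0 + jZ_L·tanβl)
     = 50·(25.9 + j36)/(361 − j56)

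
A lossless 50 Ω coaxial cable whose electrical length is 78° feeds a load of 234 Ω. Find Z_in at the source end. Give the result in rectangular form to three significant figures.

tan(βl) = tan(78°) = 4.7
Z_in = Z_0·(Z_L + jZ_0·tanβl)/(Z_0 + jZ_L·tanβl)
     = 50·(234 + j235)/(50 + j1100)

Z_in ≈ 11.1 − j10.1 Ω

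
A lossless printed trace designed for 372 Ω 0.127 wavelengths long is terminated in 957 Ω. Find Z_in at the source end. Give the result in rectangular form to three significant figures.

βl = 2π × 0.127 = 45.7°
tan(βl) = tan(45.7°) = 1.03
Z_in = Z_0·(Z_L + jZ_0·tanβl)/(Z_0 + jZ_L·tanβl)
     = 372·(957 + j381)/(372 + j981)

Z_in ≈ 247 − j269 Ω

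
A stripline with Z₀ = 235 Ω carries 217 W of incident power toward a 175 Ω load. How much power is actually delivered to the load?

Γ = (175 − 235)/(175 + 235) = -0.146
|Γ|² = 0.0214
P_refl = |Γ|²·P_inc = 4.65 W, P_del = (1 − |Γ|²)·P_inc = 212 W

P_delivered ≈ 212 W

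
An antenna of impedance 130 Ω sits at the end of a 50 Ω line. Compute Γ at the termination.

Γ = 0.444

Γ = (Z_L − Z_0)/(Z_L + Z_0) = (130 − 50)/(130 + 50) = 80/180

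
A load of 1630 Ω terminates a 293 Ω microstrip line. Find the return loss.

Γ = (1630 − 293)/(1630 + 293) = 0.695
RL = −20·log₁₀|Γ| = −20·log₁₀(0.695)

RL ≈ 3.16 dB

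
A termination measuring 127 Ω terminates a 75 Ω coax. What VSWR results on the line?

VSWR ≈ 1.69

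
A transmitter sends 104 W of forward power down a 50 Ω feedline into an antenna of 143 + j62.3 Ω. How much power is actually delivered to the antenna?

P_delivered ≈ 72.3 W

|Γ| = |(93 + j62.3)/(193 + j62.3)| = 0.552
|Γ|² = 0.305
P_refl = |Γ|²·P_inc = 31.7 W, P_del = (1 − |Γ|²)·P_inc = 72.3 W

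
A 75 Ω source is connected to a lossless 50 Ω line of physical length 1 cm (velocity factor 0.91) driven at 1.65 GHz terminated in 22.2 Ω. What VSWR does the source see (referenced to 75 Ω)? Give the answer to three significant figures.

λ = v/f = 0.91·c / 1.65 GHz = 0.165 m
βl = 2π·l/λ = 2π × 0.0604 = 21.8°
tan(βl) = 0.399
Z_in = Z_0·(Z_L + jZ_0·tanβl)/(Z_0 + jZ_L·tanβl) = 25 + j15.5 Ω
Γ_s = (Z_in − Z_s)/(Z_in + Z_s) = (-50 + j15.5)/(100 + j15.5), |Γ_s| = 0.518
VSWR = (1 + |Γ_s|)/(1 − |Γ_s|)

VSWR ≈ 3.15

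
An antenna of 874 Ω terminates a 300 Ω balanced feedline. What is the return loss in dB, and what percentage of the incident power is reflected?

Γ = (874 − 300)/(874 + 300) = 0.489
RL = −20·log₁₀(0.489) = 6.22 dB
P_refl/P_inc = |Γ|² = 0.239

RL ≈ 6.22 dB; 23.9% of incident power reflected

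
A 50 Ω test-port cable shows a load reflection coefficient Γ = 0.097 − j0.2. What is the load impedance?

Z_L ≈ 55.6 − j23.4 Ω

Z_L = Z_0·(1 + Γ)/(1 − Γ) = 50·(1.1 − j0.2)/(0.903 + j0.2)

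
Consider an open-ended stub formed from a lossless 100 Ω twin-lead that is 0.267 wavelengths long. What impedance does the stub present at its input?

Z_in ≈ +j10.7 Ω

βl = 2π × 0.267 = 96.1°
tan(βl) = -9.33
For an open-ended stub, Z_in = −jZ_0·cot(βl) = −jZ_0/tan(βl)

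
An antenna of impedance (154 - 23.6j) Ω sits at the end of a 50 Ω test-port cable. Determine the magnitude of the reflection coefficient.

|Γ| ≈ 0.519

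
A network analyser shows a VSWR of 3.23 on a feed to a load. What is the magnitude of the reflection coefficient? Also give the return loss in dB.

|Γ| ≈ 0.527; return loss ≈ 5.56 dB

|Γ| = (S − 1)/(S + 1) = (3.23 − 1)/(3.23 + 1) = 2.23/4.23
RL = −20·log₁₀|Γ| = −20·log₁₀(0.527)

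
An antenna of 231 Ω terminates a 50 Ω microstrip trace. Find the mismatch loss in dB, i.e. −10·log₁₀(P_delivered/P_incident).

mismatch loss ≈ 2.33 dB

Γ = (231 − 50)/(231 + 50) = 0.644
|Γ|² = 0.415, so P_del/P_inc = 1 − |Γ|² = 0.585
ML = −10·log₁₀(1 − |Γ|²)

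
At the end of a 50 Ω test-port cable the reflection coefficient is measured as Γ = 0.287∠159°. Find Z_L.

Z_L ≈ 28.4 + j6.36 Ω

Z_L = Z_0·(1 + Γ)/(1 − Γ) = 50·(0.732 + j0.103)/(1.27 − j0.103)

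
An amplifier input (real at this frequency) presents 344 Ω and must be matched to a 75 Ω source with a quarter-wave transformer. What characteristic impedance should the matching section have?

Z_qwt = √(Z_0·R_L) = √(75 × 344) = √25800

Z_qwt ≈ 161 Ω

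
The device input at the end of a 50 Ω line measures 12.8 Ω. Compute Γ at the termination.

Γ = -0.592

Γ = (Z_L − Z_0)/(Z_L + Z_0) = (12.8 − 50)/(12.8 + 50) = -37.2/62.8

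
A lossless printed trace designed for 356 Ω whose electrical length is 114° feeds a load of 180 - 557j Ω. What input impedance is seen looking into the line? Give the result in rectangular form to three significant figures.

Z_in ≈ 143 + j475 Ω

tan(βl) = tan(114°) = -2.25
Z_in = Z_0·(Z_L + jZ_0·tanβl)/(Z_0 + jZ_L·tanβl)
     = 356·(180 − j1360)/(-895 − j404)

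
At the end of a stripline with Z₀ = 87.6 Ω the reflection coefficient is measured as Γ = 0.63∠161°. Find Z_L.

Z_L ≈ 20.4 + j13.9 Ω

Z_L = Z_0·(1 + Γ)/(1 − Γ) = 87.6·(0.404 + j0.205)/(1.6 − j0.205)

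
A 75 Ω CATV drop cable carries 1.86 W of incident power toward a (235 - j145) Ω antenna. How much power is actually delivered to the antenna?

P_delivered ≈ 1.12 W

|Γ| = |(160 − j145)/(310 − j145)| = 0.631
|Γ|² = 0.398
P_refl = |Γ|²·P_inc = 0.74 W, P_del = (1 − |Γ|²)·P_inc = 1.12 W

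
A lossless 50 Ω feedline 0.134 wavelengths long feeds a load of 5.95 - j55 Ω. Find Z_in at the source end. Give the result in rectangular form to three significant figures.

Z_in ≈ 2.68 + j0.288 Ω

βl = 2π × 0.134 = 48.2°
tan(βl) = tan(48.2°) = 1.12
Z_in = Z_0·(Z_L + jZ_0·tanβl)/(Z_0 + jZ_L·tanβl)
     = 50·(5.95 + j1)/(112 + j6.66)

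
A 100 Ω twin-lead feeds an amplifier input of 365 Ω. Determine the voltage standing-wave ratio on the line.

Γ = (365 − 100)/(365 + 100) = 0.57
VSWR = (1 + 0.57)/(1 − 0.57)

VSWR ≈ 3.65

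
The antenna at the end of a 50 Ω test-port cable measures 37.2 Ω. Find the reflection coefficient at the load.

Γ = (Z_L − Z_0)/(Z_L + Z_0) = (37.2 − 50)/(37.2 + 50) = -12.8/87.2

Γ = -0.147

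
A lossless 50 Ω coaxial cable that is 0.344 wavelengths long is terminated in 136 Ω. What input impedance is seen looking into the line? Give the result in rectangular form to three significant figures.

βl = 2π × 0.344 = 124°
tan(βl) = tan(124°) = -1.49
Z_in = Z_0·(Z_L + jZ_0·tanβl)/(Z_0 + jZ_L·tanβl)
     = 50·(136 − j74.6)/(50 − j203)

Z_in ≈ 25.1 + j27.3 Ω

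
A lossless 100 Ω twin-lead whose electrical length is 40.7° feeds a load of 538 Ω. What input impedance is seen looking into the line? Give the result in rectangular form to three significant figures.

tan(βl) = tan(40.7°) = 0.86
Z_in = Z_0·(Z_L + jZ_0·tanβl)/(Z_0 + jZ_L·tanβl)
     = 100·(538 + j86)/(100 + j463)

Z_in ≈ 41.8 − j107 Ω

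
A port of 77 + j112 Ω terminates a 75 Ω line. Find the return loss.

Γ = (2 + j112)/(152 + j112), |Γ| = 0.593
RL = −20·log₁₀|Γ| = −20·log₁₀(0.593)

RL ≈ 4.53 dB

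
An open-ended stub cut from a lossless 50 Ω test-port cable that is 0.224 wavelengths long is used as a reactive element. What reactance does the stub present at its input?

X_in ≈ -8.24 Ω (capacitive)

βl = 2π × 0.224 = 80.6°
tan(βl) = 6.07
For an open-ended stub, Z_in = −jZ_0·cot(βl) = −jZ_0/tan(βl)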